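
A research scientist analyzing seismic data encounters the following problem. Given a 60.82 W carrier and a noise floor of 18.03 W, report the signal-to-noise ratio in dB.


SNR in decibels:
SNR = 10 * log10(Ps / Pn)
    = 10 * log10(60.82 / 18.03)
    = 10 * log10(3.3733)
    = 10 * 0.5281
    = 5.28 dB

5.28 dB


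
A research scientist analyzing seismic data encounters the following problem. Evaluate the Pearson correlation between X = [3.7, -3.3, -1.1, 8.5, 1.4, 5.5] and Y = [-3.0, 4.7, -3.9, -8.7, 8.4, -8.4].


Pearson correlation coefficient (population):
r = cov(X,Y) / (std(X) * std(Y))
Mean X = 2.45, Mean Y = -1.8167
Cov(X,Y) = -17.334167
Std(X) = 3.963059, Std(Y) = 6.367997
r = -0.6869

-0.6869


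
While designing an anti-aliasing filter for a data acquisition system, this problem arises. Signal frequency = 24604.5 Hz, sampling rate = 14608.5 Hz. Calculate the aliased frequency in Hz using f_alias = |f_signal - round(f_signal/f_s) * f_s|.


Compute the nearest integer multiple of fs to the signal:
n = round(24604.5 / 14608.5) = 2
f_alias = |24604.5 - 2 * 14608.5|
        = |24604.5 - 29217.0|
        = 4612.5 Hz

4612.5


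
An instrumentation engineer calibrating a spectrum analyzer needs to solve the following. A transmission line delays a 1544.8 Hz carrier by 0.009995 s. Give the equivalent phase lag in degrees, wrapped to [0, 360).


Phase shift from frequency and time delay:
phi = 360 * f * t_delay
    = 360 * 1544.8 * 0.009995
    = 5558.5 degrees
    mod 360 = 158.5 degrees

158.5 degrees


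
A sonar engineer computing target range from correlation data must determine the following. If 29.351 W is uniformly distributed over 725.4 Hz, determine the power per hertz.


Power spectral density:
PSD = P / BW
    = 29.351 / 725.4
    = 0.04046181 W/Hz

0.04046181 W/Hz


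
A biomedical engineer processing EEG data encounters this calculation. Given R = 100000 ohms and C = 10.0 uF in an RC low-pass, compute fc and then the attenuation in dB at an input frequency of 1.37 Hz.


Step 1 — cutoff frequency:
fc = 1 / (2*pi*R*C)
C = 10.0 uF = 1e-05 F
fc = 1 / (2*pi*100000*1e-05)
   = 0.159155 Hz

Step 2 — magnitude at f = 1.37 Hz:
|H(f)| = 1 / sqrt(1 + (f/fc)^2)
f/fc = 1.37 / 0.159155 = 8.607961
|H| = 1 / sqrt(1 + 74.096993) = 0.1153955
|H|_dB = 20*log10(0.1153955) = -18.76 dB

fc = 0.159155 Hz; |H(1.37 Hz)| = -18.76 dB


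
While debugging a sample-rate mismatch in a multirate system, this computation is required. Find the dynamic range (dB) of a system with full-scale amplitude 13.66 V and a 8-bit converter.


Dynamic range from full-scale to LSB:
V_min = V_max / 2^bits = 13.66 / 2^8
DR = 20 * log10(V_max / V_min)
   = 20 * log10(2^8)
   = 20 * 8 * log10(2)
   = 48.16 dB

48.16 dB


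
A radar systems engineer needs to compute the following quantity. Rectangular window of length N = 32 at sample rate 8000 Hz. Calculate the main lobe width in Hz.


Main lobe width for a rectangular window:
Width = 2 * fs / N
      = 2 * 8000 / 32
      = 16000 / 32
      = 500.0 Hz

500.0 Hz


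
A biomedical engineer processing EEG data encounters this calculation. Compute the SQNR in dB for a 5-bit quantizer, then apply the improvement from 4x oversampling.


Step 1 — baseline SQNR at Nyquist:
SQNR_base = 6.02*N + 1.76
          = 6.02*5 + 1.76
          = 31.86 dB

Step 2 — oversampling processing gain:
G = 10*log10(OSR) = 10*log10(4) = 6.02 dB

Step 3 — total:
SQNR_total = 31.86 + 6.02 = 37.88 dB

Base SQNR = 31.86 dB; oversampled SQNR = 37.88 dB


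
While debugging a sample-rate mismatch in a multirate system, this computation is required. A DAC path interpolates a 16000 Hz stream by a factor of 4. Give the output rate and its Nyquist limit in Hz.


Step 1 — output sample rate after interpolation by L:
fs_out = L * fs_in = 4 * 16000 = 64000 Hz

Step 2 — Nyquist frequency of the output stream:
f_Nyq = fs_out / 2 = 64000 / 2 = 32000.0 Hz

fs_out = 64000 Hz; f_Nyquist = 32000.0 Hz


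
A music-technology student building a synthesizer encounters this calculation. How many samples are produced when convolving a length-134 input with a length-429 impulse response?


Linear convolution output length:
L = N + M - 1
  = 134 + 429 - 1
  = 562 samples

562


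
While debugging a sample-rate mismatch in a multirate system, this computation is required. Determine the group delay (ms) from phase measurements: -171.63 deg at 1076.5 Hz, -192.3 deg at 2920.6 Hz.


Group delay from phase difference:
tau = -d(phi)/d(omega)
d(phi) = -20.67 deg = -0.36076 rad
d(omega) = 2*pi*(2920.6 - 1076.5) = 11586.822 rad/s
tau = -(-0.36076) / 11586.822
    = 0.0311 ms

0.0311 ms


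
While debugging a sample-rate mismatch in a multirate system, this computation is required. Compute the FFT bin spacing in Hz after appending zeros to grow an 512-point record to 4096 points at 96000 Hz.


Frequency resolution after zero-padding:
N_padded = 512 * 8 = 4096
df = fs / N_padded
   = 96000 / 4096
   = 23.4375 Hz

23.4375 Hz


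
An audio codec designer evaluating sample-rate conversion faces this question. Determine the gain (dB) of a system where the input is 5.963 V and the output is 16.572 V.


Voltage gain in dB:
G = 20 * log10(Vout / Vin)
  = 20 * log10(16.572 / 5.963)
  = 20 * log10(2.779138)
  = 20 * 0.44391
  = 8.88 dB

8.88 dB


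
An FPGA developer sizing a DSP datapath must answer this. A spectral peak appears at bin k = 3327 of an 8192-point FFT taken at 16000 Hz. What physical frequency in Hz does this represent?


Frequency of DFT bin k:
f_k = k * fs / N
    = 3327 * 16000 / 8192
    = 53232000 / 8192
    = 6498.047 Hz

6498.047 Hz


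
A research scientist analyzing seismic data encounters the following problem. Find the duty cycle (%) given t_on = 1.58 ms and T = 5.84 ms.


Duty cycle as a percentage:
DC = (t_on / T) * 100
   = (1.58 / 5.84) * 100
   = 0.270548 * 100
   = 27.05 %

27.05 %


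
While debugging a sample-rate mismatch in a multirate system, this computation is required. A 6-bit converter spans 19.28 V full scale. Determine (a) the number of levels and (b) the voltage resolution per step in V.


Step 1 — number of quantization levels:
L = 2^N = 2^6 = 64

Step 2 — LSB step size:
delta = Vfs / L
      = 19.28 / 64
      = 0.30125 V

Levels = 64; step size = 0.30125 V


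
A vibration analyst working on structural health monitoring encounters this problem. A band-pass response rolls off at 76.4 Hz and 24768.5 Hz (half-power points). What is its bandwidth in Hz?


Bandwidth is the difference of -3dB frequencies:
BW = f_high - f_low
   = 24768.5 - 76.4
   = 24692.1 Hz

24692.1 Hz


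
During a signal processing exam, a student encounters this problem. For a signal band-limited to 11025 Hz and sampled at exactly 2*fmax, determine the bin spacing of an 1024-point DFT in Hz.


Step 1 — Nyquist sampling rate:
fs = 2 * fmax = 2 * 11025 = 22050 Hz

Step 2 — DFT bin spacing:
df = fs / N = 22050 / 1024 = 21.5332 Hz

21.5332 Hz


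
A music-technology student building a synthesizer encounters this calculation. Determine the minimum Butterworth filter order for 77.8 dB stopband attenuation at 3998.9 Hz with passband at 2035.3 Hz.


Butterworth filter order formula:
n = log10(10^(A/10) - 1) / (2 * log10(f_stop/f_pass))
10^(77.8/10) - 1 = 60255957.6074
f_stop/f_pass = 3998.9 / 2035.3 = 1.9648
n = 13.2623 -> ceil = 14

14


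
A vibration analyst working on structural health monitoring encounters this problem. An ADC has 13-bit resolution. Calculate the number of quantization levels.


Number of quantization levels = 2^N
= 2^13
= 8192

8192


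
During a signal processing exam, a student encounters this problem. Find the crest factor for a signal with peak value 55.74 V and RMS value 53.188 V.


Crest factor is the ratio of peak to RMS:
CF = V_peak / V_rms
   = 55.74 / 53.188
   = 1.048

1.048


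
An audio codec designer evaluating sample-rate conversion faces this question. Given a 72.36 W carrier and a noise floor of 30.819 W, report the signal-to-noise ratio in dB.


SNR in decibels:
SNR = 10 * log10(Ps / Pn)
    = 10 * log10(72.36 / 30.819)
    = 10 * log10(2.3479)
    = 10 * 0.3707
    = 3.71 dB

3.71 dB


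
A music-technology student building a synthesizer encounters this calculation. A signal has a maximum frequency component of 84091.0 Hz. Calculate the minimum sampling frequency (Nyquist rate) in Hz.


The Nyquist rate is twice the maximum frequency component.
fs_min = 2 * fmax
      = 2 * 84091.0
      = 168182.0 Hz

168182.0


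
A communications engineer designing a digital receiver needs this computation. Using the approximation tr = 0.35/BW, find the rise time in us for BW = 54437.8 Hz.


Rise time from bandwidth relationship:
tr = 0.35 / BW
   = 0.35 / 54437.8
   = 6.429356072e-06 s
   = 6.4294 us

6.4294 us


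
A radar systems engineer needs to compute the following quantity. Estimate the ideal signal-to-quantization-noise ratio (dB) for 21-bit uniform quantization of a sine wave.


Theoretical SNR for a full-scale sinusoid:
SNR = 6.02 * N + 1.76
    = 6.02 * 21 + 1.76
    = 126.42 + 1.76
    = 128.18 dB

128.18 dB


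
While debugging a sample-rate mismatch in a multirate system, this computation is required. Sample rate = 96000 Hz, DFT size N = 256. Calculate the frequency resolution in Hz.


DFT frequency resolution:
df = fs / N
   = 96000 / 256
   = 375.0 Hz

375.0 Hz


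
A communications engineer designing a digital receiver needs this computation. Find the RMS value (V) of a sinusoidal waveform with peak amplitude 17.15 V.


RMS voltage for a sinusoidal waveform:
V_rms = V_peak / sqrt(2)
      = 17.15 / 1.414214
      = 12.127 V

12.127 V


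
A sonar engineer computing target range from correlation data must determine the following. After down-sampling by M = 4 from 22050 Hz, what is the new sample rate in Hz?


Decimation reduces the sample rate:
fs_out = fs_in / M
       = 22050 / 4
       = 5512.5 Hz

5512.5 Hz


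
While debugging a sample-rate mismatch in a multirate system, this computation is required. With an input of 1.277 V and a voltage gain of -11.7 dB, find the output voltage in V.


Output voltage from dB gain:
V_out = V_in * 10^(gain_dB / 20)
      = 1.277 * 10^(-11.7 / 20)
      = 1.277 * 0.260016
      = 0.332 V

0.332 V


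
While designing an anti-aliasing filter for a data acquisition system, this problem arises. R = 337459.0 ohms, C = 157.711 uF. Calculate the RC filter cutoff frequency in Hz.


Cutoff frequency of a first-order RC filter:
fc = 1 / (2 * pi * R * C)
C = 157.711 uF = 0.000157711 F
fc = 1 / (2 * pi * 337459.0 * 0.000157711)
   = 1 / 334.3973822935
   = 0.00299 Hz

0.00299 Hz


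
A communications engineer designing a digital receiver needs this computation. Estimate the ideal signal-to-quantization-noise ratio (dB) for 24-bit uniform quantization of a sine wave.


Theoretical SNR for a full-scale sinusoid:
SNR = 6.02 * N + 1.76
    = 6.02 * 24 + 1.76
    = 144.48 + 1.76
    = 146.24 dB

146.24 dB


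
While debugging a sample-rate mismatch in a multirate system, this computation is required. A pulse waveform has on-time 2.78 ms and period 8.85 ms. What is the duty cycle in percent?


Duty cycle as a percentage:
DC = (t_on / T) * 100
   = (2.78 / 8.85) * 100
   = 0.314124 * 100
   = 31.41 %

31.41 %


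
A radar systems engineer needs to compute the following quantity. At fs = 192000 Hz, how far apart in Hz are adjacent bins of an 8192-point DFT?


DFT frequency resolution:
df = fs / N
   = 192000 / 8192
   = 23.4375 Hz

23.4375 Hz


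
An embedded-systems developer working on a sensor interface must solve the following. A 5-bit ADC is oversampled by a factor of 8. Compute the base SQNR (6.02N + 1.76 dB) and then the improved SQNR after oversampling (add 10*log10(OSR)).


Step 1 — baseline SQNR at Nyquist:
SQNR_base = 6.02*N + 1.76
          = 6.02*5 + 1.76
          = 31.86 dB

Step 2 — oversampling processing gain:
G = 10*log10(OSR) = 10*log10(8) = 9.03 dB

Step 3 — total:
SQNR_total = 31.86 + 9.03 = 40.89 dB

Base SQNR = 31.86 dB; oversampled SQNR = 40.89 dB


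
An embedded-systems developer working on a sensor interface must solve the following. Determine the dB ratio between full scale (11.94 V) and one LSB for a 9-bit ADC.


Dynamic range from full-scale to LSB:
V_min = V_max / 2^bits = 11.94 / 2^9
DR = 20 * log10(V_max / V_min)
   = 20 * log10(2^9)
   = 20 * 9 * log10(2)
   = 54.19 dB

54.19 dB


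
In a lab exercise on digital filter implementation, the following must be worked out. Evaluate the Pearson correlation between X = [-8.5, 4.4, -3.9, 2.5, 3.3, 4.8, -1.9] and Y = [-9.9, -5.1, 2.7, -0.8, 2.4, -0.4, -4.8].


Pearson correlation coefficient (population):
r = cov(X,Y) / (std(X) * std(Y))
Mean X = 0.1, Mean Y = -2.2714
Cov(X,Y) = 9.412857
Std(X) = 4.637425, Std(Y) = 4.222293
r = 0.4807

0.4807


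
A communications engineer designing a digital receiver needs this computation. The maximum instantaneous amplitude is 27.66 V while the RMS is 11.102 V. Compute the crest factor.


Crest factor is the ratio of peak to RMS:
CF = V_peak / V_rms
   = 27.66 / 11.102
   = 2.4914

2.4914


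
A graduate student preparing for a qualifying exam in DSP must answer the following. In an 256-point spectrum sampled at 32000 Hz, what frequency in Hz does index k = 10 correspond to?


Frequency of DFT bin k:
f_k = k * fs / N
    = 10 * 32000 / 256
    = 320000 / 256
    = 1250.0 Hz

1250.0 Hz


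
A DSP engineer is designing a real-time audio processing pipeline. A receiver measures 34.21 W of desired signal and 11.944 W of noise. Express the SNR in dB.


SNR in decibels:
SNR = 10 * log10(Ps / Pn)
    = 10 * log10(34.21 / 11.944)
    = 10 * log10(2.8642)
    = 10 * 0.457
    = 4.57 dB

4.57 dB


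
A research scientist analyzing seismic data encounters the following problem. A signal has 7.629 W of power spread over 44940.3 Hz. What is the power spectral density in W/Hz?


Power spectral density:
PSD = P / BW
    = 7.629 / 44940.3
    = 0.00016976 W/Hz

0.00016976 W/Hz


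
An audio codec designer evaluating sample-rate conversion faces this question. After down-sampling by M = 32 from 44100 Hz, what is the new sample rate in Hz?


Decimation reduces the sample rate:
fs_out = fs_in / M
       = 44100 / 32
       = 1378.125 Hz

1378.125 Hz


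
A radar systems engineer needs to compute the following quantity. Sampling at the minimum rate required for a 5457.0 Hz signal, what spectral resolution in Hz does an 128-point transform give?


Step 1 — Nyquist sampling rate:
fs = 2 * fmax = 2 * 5457.0 = 10914.0 Hz

Step 2 — DFT bin spacing:
df = fs / N = 10914.0 / 128 = 85.2656 Hz

85.2656 Hz


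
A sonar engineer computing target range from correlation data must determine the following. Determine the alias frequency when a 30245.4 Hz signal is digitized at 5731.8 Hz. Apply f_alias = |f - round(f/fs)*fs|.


Compute the nearest integer multiple of fs to the signal:
n = round(30245.4 / 5731.8) = 5
f_alias = |30245.4 - 5 * 5731.8|
        = |30245.4 - 28659.0|
        = 1586.4 Hz

1586.4


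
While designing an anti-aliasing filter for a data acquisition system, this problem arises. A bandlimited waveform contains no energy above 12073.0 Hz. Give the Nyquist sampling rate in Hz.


The Nyquist rate is twice the maximum frequency component.
fs_min = 2 * fmax
      = 2 * 12073.0
      = 24146.0 Hz

24146.0


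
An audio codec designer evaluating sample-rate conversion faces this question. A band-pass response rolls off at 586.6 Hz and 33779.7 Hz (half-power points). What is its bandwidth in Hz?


Bandwidth is the difference of -3dB frequencies:
BW = f_high - f_low
   = 33779.7 - 586.6
   = 33193.1 Hz

33193.1 Hz


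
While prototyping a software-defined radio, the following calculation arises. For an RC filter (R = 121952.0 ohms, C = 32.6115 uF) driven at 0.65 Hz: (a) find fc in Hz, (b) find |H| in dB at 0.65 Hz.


Step 1 — cutoff frequency:
fc = 1 / (2*pi*R*C)
C = 32.6115 uF = 3.26115e-05 F
fc = 1 / (2*pi*121952.0*3.26115e-05)
   = 0.0400185 Hz

Step 2 — magnitude at f = 0.65 Hz:
|H(f)| = 1 / sqrt(1 + (f/fc)^2)
f/fc = 0.65 / 0.0400185 = 16.242488
|H| = 1 / sqrt(1 + 263.818416) = 0.0614506
|H|_dB = 20*log10(0.0614506) = -24.23 dB

fc = 0.0400185 Hz; |H(0.65 Hz)| = -24.23 dB


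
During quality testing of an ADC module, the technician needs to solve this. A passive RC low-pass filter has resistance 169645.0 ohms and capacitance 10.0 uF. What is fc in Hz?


Cutoff frequency of a first-order RC filter:
fc = 1 / (2 * pi * R * C)
C = 10.0 uF = 1e-05 F
fc = 1 / (2 * pi * 169645.0 * 1e-05)
   = 1 / 10.659109714365
   = 0.093816 Hz

0.093816 Hz


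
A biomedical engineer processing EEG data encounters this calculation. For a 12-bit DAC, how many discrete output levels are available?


Number of quantization levels = 2^N
= 2^12
= 4096

4096


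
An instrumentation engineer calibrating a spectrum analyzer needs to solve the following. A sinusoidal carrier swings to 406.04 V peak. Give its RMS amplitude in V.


RMS voltage for a sinusoidal waveform:
V_rms = V_peak / sqrt(2)
      = 406.04 / 1.414214
      = 287.114 V

287.114 V


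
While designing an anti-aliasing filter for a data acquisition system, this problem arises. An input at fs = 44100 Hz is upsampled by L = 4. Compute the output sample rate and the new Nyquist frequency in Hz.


Step 1 — output sample rate after interpolation by L:
fs_out = L * fs_in = 4 * 44100 = 176400 Hz

Step 2 — Nyquist frequency of the output stream:
f_Nyq = fs_out / 2 = 176400 / 2 = 88200.0 Hz

fs_out = 176400 Hz; f_Nyquist = 88200.0 Hz


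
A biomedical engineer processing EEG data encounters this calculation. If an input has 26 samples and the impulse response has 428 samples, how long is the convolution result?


Linear convolution output length:
L = N + M - 1
  = 26 + 428 - 1
  = 453 samples

453


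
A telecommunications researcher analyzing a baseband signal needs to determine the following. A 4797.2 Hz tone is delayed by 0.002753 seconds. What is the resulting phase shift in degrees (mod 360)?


Phase shift from frequency and time delay:
phi = 360 * f * t_delay
    = 360 * 4797.2 * 0.002753
    = 4754.41 degrees
    mod 360 = 74.41 degrees

74.41 degrees


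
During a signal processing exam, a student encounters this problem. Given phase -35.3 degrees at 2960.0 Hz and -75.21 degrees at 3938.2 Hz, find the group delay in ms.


Group delay from phase difference:
tau = -d(phi)/d(omega)
d(phi) = -39.91 deg = -0.696561 rad
d(omega) = 2*pi*(3938.2 - 2960.0) = 6146.2119 rad/s
tau = -(-0.696561) / 6146.2119
    = 0.1133 ms

0.1133 ms


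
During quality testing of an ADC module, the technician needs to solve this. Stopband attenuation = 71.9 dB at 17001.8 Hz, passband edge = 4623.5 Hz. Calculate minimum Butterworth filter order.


Butterworth filter order formula:
n = log10(10^(A/10) - 1) / (2 * log10(f_stop/f_pass))
10^(71.9/10) - 1 = 15488165.1891
f_stop/f_pass = 17001.8 / 4623.5 = 3.6773
n = 6.3569 -> ceil = 7

7


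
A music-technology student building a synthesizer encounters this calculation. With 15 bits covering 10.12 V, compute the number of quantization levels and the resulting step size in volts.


Step 1 — number of quantization levels:
L = 2^N = 2^15 = 32768

Step 2 — LSB step size:
delta = Vfs / L
      = 10.12 / 32768
      = 0.00030884 V

Levels = 32768; step size = 0.00030884 V


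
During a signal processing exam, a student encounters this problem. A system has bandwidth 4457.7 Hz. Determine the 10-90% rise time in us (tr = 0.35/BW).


Rise time from bandwidth relationship:
tr = 0.35 / BW
   = 0.35 / 4457.7
   = 7.851582655e-05 s
   = 78.5158 us

78.5158 us


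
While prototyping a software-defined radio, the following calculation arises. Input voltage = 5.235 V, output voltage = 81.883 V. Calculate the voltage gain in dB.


Voltage gain in dB:
G = 20 * log10(Vout / Vin)
  = 20 * log10(81.883 / 5.235)
  = 20 * log10(15.641452)
  = 20 * 1.194277
  = 23.89 dB

23.89 dB


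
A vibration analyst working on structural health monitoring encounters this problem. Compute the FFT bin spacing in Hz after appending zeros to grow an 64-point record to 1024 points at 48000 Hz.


Frequency resolution after zero-padding:
N_padded = 64 * 16 = 1024
df = fs / N_padded
   = 48000 / 1024
   = 46.875 Hz

46.875 Hz


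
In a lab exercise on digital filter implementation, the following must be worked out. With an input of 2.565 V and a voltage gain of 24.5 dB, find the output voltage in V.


Output voltage from dB gain:
V_out = V_in * 10^(gain_dB / 20)
      = 2.565 * 10^(24.5 / 20)
      = 2.565 * 16.78804
      = 43.0613 V

43.0613 V


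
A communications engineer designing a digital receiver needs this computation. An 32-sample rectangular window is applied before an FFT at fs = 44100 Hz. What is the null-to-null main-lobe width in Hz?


Main lobe width for a rectangular window:
Width = 2 * fs / N
      = 2 * 44100 / 32
      = 88200 / 32
      = 2756.25 Hz

2756.25 Hz


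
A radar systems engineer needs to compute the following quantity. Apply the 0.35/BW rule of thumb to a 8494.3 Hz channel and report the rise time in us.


Rise time from bandwidth relationship:
tr = 0.35 / BW
   = 0.35 / 8494.3
   = 4.120410157e-05 s
   = 41.2041 us

41.2041 us


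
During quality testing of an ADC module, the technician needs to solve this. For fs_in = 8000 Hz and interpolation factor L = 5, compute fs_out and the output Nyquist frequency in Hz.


Step 1 — output sample rate after interpolation by L:
fs_out = L * fs_in = 5 * 8000 = 40000 Hz

Step 2 — Nyquist frequency of the output stream:
f_Nyq = fs_out / 2 = 40000 / 2 = 20000.0 Hz

fs_out = 40000 Hz; f_Nyquist = 20000.0 Hz


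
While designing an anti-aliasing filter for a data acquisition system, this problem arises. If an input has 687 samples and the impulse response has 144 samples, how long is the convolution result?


Linear convolution output length:
L = N + M - 1
  = 687 + 144 - 1
  = 830 samples

830


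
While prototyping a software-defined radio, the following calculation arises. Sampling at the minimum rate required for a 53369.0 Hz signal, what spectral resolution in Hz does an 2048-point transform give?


Step 1 — Nyquist sampling rate:
fs = 2 * fmax = 2 * 53369.0 = 106738.0 Hz

Step 2 — DFT bin spacing:
df = fs / N = 106738.0 / 2048 = 52.1182 Hz

52.1182 Hz


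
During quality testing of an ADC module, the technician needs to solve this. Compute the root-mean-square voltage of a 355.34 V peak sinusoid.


RMS voltage for a sinusoidal waveform:
V_rms = V_peak / sqrt(2)
      = 355.34 / 1.414214
      = 251.263 V

251.263 V


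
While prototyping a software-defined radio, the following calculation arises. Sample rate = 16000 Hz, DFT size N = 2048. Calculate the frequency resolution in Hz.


DFT frequency resolution:
df = fs / N
   = 16000 / 2048
   = 7.8125 Hz

7.8125 Hz


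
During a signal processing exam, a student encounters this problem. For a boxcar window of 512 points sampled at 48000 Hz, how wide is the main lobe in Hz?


Main lobe width for a rectangular window:
Width = 2 * fs / N
      = 2 * 48000 / 512
      = 96000 / 512
      = 187.5 Hz

187.5 Hz


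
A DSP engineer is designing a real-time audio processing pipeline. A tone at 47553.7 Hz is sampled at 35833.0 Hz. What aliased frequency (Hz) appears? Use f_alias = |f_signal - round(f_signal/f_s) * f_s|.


Compute the nearest integer multiple of fs to the signal:
n = round(47553.7 / 35833.0) = 1
f_alias = |47553.7 - 1 * 35833.0|
        = |47553.7 - 35833.0|
        = 11720.7 Hz

11720.7


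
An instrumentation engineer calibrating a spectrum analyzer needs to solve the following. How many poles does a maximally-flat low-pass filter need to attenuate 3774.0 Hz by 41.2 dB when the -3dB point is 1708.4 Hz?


Butterworth filter order formula:
n = log10(10^(A/10) - 1) / (2 * log10(f_stop/f_pass))
10^(41.2/10) - 1 = 13181.5674
f_stop/f_pass = 3774.0 / 1708.4 = 2.2091
n = 5.9846 -> ceil = 6

6


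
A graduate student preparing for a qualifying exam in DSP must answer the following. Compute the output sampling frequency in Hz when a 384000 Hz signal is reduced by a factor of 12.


Decimation reduces the sample rate:
fs_out = fs_in / M
       = 384000 / 12
       = 32000.0 Hz

32000.0 Hz


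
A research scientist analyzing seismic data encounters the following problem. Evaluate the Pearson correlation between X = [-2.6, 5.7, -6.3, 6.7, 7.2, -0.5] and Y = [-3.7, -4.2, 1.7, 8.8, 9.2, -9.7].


Pearson correlation coefficient (population):
r = cov(X,Y) / (std(X) * std(Y))
Mean X = 1.7, Mean Y = 0.35
Cov(X,Y) = 16.908333
Std(X) = 5.141012, Std(Y) = 6.948081
r = 0.4734

0.4734


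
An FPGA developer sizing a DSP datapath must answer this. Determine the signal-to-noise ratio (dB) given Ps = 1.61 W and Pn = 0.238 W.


SNR in decibels:
SNR = 10 * log10(Ps / Pn)
    = 10 * log10(1.61 / 0.238)
    = 10 * log10(6.7647)
    = 10 * 0.8302
    = 8.3 dB

8.3 dB


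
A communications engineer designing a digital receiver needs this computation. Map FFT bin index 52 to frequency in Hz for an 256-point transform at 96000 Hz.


Frequency of DFT bin k:
f_k = k * fs / N
    = 52 * 96000 / 256
    = 4992000 / 256
    = 19500.0 Hz

19500.0 Hz


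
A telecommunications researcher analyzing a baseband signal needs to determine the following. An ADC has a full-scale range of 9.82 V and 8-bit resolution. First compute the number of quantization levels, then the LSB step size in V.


Step 1 — number of quantization levels:
L = 2^N = 2^8 = 256

Step 2 — LSB step size:
delta = Vfs / L
      = 9.82 / 256
      = 0.03835938 V

Levels = 256; step size = 0.03835938 V


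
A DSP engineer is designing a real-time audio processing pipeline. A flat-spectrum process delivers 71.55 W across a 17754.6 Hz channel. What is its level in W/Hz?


Power spectral density:
PSD = P / BW
    = 71.55 / 17754.6
    = 0.00402994 W/Hz

0.00402994 W/Hz


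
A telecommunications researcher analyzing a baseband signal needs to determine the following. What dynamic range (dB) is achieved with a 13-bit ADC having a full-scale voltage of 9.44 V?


Dynamic range from full-scale to LSB:
V_min = V_max / 2^bits = 9.44 / 2^13
DR = 20 * log10(V_max / V_min)
   = 20 * log10(2^13)
   = 20 * 13 * log10(2)
   = 78.27 dB

78.27 dB


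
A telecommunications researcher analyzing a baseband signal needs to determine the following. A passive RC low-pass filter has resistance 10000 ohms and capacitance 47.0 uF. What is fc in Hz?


Cutoff frequency of a first-order RC filter:
fc = 1 / (2 * pi * R * C)
C = 47.0 uF = 4.7e-05 F
fc = 1 / (2 * pi * 10000 * 4.7e-05)
   = 1 / 2.9530970943744
   = 0.338628 Hz

0.338628 Hz


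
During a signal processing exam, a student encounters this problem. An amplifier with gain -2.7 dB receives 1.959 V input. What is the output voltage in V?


Output voltage from dB gain:
V_out = V_in * 10^(gain_dB / 20)
      = 1.959 * 10^(-2.7 / 20)
      = 1.959 * 0.732825
      = 1.4356 V

1.4356 V


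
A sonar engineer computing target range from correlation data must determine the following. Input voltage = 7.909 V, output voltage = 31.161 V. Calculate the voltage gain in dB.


Voltage gain in dB:
G = 20 * log10(Vout / Vin)
  = 20 * log10(31.161 / 7.909)
  = 20 * log10(3.939942)
  = 20 * 0.59549
  = 11.91 dB

11.91 dB


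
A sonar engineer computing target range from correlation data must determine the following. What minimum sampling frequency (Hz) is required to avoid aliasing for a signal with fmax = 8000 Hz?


The Nyquist rate is twice the maximum frequency component.
fs_min = 2 * fmax
      = 2 * 8000
      = 16000 Hz

16000


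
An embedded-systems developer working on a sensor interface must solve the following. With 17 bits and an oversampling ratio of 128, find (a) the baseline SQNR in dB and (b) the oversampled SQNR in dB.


Step 1 — baseline SQNR at Nyquist:
SQNR_base = 6.02*N + 1.76
          = 6.02*17 + 1.76
          = 104.1 dB

Step 2 — oversampling processing gain:
G = 10*log10(OSR) = 10*log10(128) = 21.07 dB

Step 3 — total:
SQNR_total = 104.1 + 21.07 = 125.17 dB

Base SQNR = 104.1 dB; oversampled SQNR = 125.17 dB


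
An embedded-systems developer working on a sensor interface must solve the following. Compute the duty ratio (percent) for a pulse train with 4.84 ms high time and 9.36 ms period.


Duty cycle as a percentage:
DC = (t_on / T) * 100
   = (4.84 / 9.36) * 100
   = 0.517094 * 100
   = 51.71 %

51.71 %


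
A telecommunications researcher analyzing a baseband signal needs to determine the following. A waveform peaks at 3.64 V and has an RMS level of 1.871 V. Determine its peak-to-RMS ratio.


Crest factor is the ratio of peak to RMS:
CF = V_peak / V_rms
   = 3.64 / 1.871
   = 1.9455

1.9455


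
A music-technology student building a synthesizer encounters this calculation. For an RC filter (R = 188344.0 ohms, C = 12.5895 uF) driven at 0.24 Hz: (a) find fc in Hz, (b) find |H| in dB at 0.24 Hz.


Step 1 — cutoff frequency:
fc = 1 / (2*pi*R*C)
C = 12.5895 uF = 1.25895e-05 F
fc = 1 / (2*pi*188344.0*1.25895e-05)
   = 0.0671212 Hz

Step 2 — magnitude at f = 0.24 Hz:
|H(f)| = 1 / sqrt(1 + (f/fc)^2)
f/fc = 0.24 / 0.0671212 = 3.575621
|H| = 1 / sqrt(1 + 12.785066) = 0.2693367
|H|_dB = 20*log10(0.2693367) = -11.39 dB

fc = 0.0671212 Hz; |H(0.24 Hz)| = -11.39 dB


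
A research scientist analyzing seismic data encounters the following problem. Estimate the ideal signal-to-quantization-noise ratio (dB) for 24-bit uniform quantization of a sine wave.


Theoretical SNR for a full-scale sinusoid:
SNR = 6.02 * N + 1.76
    = 6.02 * 24 + 1.76
    = 144.48 + 1.76
    = 146.24 dB

146.24 dB


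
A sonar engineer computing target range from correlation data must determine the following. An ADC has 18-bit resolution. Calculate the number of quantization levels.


Number of quantization levels = 2^N
= 2^18
= 262144

262144


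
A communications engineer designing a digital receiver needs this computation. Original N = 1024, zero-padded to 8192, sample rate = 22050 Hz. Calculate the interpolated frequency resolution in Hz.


Frequency resolution after zero-padding:
N_padded = 1024 * 8 = 8192
df = fs / N_padded
   = 22050 / 8192
   = 2.6917 Hz

2.6917 Hz


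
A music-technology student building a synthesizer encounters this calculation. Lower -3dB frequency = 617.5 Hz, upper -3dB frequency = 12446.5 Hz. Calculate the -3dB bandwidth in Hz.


Bandwidth is the difference of -3dB frequencies:
BW = f_high - f_low
   = 12446.5 - 617.5
   = 11829.0 Hz

11829.0 Hz


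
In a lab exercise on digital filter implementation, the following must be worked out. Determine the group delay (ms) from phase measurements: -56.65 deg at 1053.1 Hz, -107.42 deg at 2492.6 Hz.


Group delay from phase difference:
tau = -d(phi)/d(omega)
d(phi) = -50.77 deg = -0.886104 rad
d(omega) = 2*pi*(2492.6 - 1053.1) = 9044.6452 rad/s
tau = -(-0.886104) / 9044.6452
    = 0.098 ms

0.098 ms


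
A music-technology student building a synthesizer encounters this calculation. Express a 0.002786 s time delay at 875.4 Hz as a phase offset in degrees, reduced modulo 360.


Phase shift from frequency and time delay:
phi = 360 * f * t_delay
    = 360 * 875.4 * 0.002786
    = 877.99 degrees
    mod 360 = 157.99 degrees

157.99 degrees


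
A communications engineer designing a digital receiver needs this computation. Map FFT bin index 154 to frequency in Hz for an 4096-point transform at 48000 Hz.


Frequency of DFT bin k:
f_k = k * fs / N
    = 154 * 48000 / 4096
    = 7392000 / 4096
    = 1804.688 Hz

1804.688 Hz


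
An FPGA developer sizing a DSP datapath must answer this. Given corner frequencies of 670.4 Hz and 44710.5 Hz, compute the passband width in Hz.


Bandwidth is the difference of -3dB frequencies:
BW = f_high - f_low
   = 44710.5 - 670.4
   = 44040.1 Hz

44040.1 Hz


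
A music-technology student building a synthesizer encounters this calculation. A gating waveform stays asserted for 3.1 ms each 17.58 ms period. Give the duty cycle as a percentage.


Duty cycle as a percentage:
DC = (t_on / T) * 100
   = (3.1 / 17.58) * 100
   = 0.176337 * 100
   = 17.63 %

17.63 %


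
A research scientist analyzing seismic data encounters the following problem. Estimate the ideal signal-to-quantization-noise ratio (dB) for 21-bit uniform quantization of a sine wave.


Theoretical SNR for a full-scale sinusoid:
SNR = 6.02 * N + 1.76
    = 6.02 * 21 + 1.76
    = 126.42 + 1.76
    = 128.18 dB

128.18 dB


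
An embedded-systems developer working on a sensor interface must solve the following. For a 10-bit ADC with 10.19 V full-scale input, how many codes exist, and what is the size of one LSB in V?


Step 1 — number of quantization levels:
L = 2^N = 2^10 = 1024

Step 2 — LSB step size:
delta = Vfs / L
      = 10.19 / 1024
      = 0.00995117 V

Levels = 1024; step size = 0.00995117 V


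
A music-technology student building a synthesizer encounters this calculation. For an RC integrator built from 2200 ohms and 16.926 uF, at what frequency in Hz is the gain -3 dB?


Cutoff frequency of a first-order RC filter:
fc = 1 / (2 * pi * R * C)
C = 16.926 uF = 1.6926e-05 F
fc = 1 / (2 * pi * 2200 * 1.6926e-05)
   = 1 / 0.23396822792051
   = 4.274085 Hz

4.274085 Hz


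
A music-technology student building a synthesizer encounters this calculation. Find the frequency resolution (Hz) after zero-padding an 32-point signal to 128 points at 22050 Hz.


Frequency resolution after zero-padding:
N_padded = 32 * 4 = 128
df = fs / N_padded
   = 22050 / 128
   = 172.2656 Hz

172.2656 Hz


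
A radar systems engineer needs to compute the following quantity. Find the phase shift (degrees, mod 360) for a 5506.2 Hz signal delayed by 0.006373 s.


Phase shift from frequency and time delay:
phi = 360 * f * t_delay
    = 360 * 5506.2 * 0.006373
    = 12632.76 degrees
    mod 360 = 32.76 degrees

32.76 degrees


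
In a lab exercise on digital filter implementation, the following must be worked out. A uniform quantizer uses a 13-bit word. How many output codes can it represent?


Number of quantization levels = 2^N
= 2^13
= 8192

8192


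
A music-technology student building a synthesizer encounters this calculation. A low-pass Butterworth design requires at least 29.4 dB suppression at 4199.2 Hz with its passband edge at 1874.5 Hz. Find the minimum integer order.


Butterworth filter order formula:
n = log10(10^(A/10) - 1) / (2 * log10(f_stop/f_pass))
10^(29.4/10) - 1 = 869.9636
f_stop/f_pass = 4199.2 / 1874.5 = 2.2402
n = 4.1959 -> ceil = 5

5


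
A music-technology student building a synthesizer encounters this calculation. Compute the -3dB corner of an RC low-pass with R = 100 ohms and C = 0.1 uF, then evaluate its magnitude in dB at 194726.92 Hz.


Step 1 — cutoff frequency:
fc = 1 / (2*pi*R*C)
C = 0.1 uF = 1e-07 F
fc = 1 / (2*pi*100*1e-07)
   = 15915.494 Hz

Step 2 — magnitude at f = 194726.92 Hz:
|H(f)| = 1 / sqrt(1 + (f/fc)^2)
f/fc = 194726.92 / 15915.494 = 12.235053
|H| = 1 / sqrt(1 + 149.696522) = 0.0814607
|H|_dB = 20*log10(0.0814607) = -21.78 dB

fc = 15915.494 Hz; |H(194726.92 Hz)| = -21.78 dB


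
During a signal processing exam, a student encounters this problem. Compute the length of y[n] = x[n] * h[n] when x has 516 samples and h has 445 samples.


Linear convolution output length:
L = N + M - 1
  = 516 + 445 - 1
  = 960 samples

960


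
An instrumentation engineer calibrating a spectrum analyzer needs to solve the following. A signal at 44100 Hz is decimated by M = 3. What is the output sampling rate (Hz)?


Decimation reduces the sample rate:
fs_out = fs_in / M
       = 44100 / 3
       = 14700.0 Hz

14700.0 Hz


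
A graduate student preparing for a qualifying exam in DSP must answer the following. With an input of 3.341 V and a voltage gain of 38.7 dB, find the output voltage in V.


Output voltage from dB gain:
V_out = V_in * 10^(gain_dB / 20)
      = 3.341 * 10^(38.7 / 20)
      = 3.341 * 86.099375
      = 287.658 V

287.658 V


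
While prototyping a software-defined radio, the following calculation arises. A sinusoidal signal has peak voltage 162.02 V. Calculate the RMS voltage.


RMS voltage for a sinusoidal waveform:
V_rms = V_peak / sqrt(2)
      = 162.02 / 1.414214
      = 114.565 V

114.565 V


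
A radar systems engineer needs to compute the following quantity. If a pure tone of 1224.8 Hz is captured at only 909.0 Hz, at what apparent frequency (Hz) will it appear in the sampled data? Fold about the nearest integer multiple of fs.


Compute the nearest integer multiple of fs to the signal:
n = round(1224.8 / 909.0) = 1
f_alias = |1224.8 - 1 * 909.0|
        = |1224.8 - 909.0|
        = 315.8 Hz

315.8


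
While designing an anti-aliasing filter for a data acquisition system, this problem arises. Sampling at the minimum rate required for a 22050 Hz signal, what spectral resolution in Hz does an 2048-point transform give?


Step 1 — Nyquist sampling rate:
fs = 2 * fmax = 2 * 22050 = 44100 Hz

Step 2 — DFT bin spacing:
df = fs / N = 44100 / 2048 = 21.5332 Hz

21.5332 Hz


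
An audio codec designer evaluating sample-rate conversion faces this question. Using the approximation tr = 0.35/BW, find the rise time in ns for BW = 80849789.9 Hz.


Rise time from bandwidth relationship:
tr = 0.35 / BW
   = 0.35 / 80849789.9
   = 4.329015579e-09 s
   = 4.329 ns

4.329 ns


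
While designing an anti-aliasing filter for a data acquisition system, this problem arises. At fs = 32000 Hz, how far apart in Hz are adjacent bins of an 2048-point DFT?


DFT frequency resolution:
df = fs / N
   = 32000 / 2048
   = 15.625 Hz

15.625 Hz


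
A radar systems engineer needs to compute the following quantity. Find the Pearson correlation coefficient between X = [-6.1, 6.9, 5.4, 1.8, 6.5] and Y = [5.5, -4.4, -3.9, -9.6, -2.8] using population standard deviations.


Pearson correlation coefficient (population):
r = cov(X,Y) / (std(X) * std(Y))
Mean X = 2.9, Mean Y = -3.04
Cov(X,Y) = -15.274
Std(X) = 4.846029, Std(Y) = 4.870565
r = -0.6471

-0.6471


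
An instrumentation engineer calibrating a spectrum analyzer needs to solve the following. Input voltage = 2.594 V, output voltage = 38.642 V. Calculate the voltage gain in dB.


Voltage gain in dB:
G = 20 * log10(Vout / Vin)
  = 20 * log10(38.642 / 2.594)
  = 20 * log10(14.896685)
  = 20 * 1.17309
  = 23.46 dB

23.46 dB


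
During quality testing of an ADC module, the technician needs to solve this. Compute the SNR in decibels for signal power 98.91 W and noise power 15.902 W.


SNR in decibels:
SNR = 10 * log10(Ps / Pn)
    = 10 * log10(98.91 / 15.902)
    = 10 * log10(6.22)
    = 10 * 0.7938
    = 7.94 dB

7.94 dB


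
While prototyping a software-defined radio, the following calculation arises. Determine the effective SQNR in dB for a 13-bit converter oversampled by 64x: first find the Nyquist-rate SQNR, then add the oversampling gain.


Step 1 — baseline SQNR at Nyquist:
SQNR_base = 6.02*N + 1.76
          = 6.02*13 + 1.76
          = 80.02 dB

Step 2 — oversampling processing gain:
G = 10*log10(OSR) = 10*log10(64) = 18.06 dB

Step 3 — total:
SQNR_total = 80.02 + 18.06 = 98.08 dB

Base SQNR = 80.02 dB; oversampled SQNR = 98.08 dB


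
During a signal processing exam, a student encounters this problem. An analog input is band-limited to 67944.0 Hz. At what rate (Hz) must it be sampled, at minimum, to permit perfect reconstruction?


The Nyquist rate is twice the maximum frequency component.
fs_min = 2 * fmax
      = 2 * 67944.0
      = 135888.0 Hz

135888.0


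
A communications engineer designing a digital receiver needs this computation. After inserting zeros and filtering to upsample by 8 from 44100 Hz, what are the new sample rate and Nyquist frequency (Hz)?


Step 1 — output sample rate after interpolation by L:
fs_out = L * fs_in = 8 * 44100 = 352800 Hz

Step 2 — Nyquist frequency of the output stream:
f_Nyq = fs_out / 2 = 352800 / 2 = 176400.0 Hz

fs_out = 352800 Hz; f_Nyquist = 176400.0 Hz
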